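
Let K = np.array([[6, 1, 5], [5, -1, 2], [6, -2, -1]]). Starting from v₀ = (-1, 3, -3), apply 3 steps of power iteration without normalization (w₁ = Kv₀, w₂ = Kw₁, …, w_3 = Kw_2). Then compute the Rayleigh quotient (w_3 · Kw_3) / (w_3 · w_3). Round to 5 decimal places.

w1 = Kv₀ = (6·(-1) + 1·3 + 5·(-3); 5·(-1) + (-1)·3 + 2·(-3); 6·(-1) + (-2)·3 + (-1)·(-3)) = (-18, -14, -9)
w2 = Kw1 = (6·(-18) + 1·(-14) + 5·(-9); 5·(-18) + (-1)·(-14) + 2·(-9); 6·(-18) + (-2)·(-14) + (-1)·(-9)) = (-167, -94, -71)
w3 = Kw2 = (-1451, -883, -743)
Kw3 = (-13304, -7858, -6197)
w3·Kw3 = (-1451)·(-13304) + (-883)·(-7858) + (-743)·(-6197) = 30847089; w3·w3 = (-1451)·(-1451) + (-883)·(-883) + (-743)·(-743) = 3437139
λ ≈ 30847089/3437139 = 8.97464

λ ≈ 8.97464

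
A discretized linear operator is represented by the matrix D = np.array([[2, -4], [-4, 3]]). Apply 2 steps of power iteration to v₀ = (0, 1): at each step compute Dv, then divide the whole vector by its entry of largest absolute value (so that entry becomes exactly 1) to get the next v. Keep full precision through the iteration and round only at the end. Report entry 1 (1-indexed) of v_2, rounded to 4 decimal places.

Dv0 = (-4.00000, 3.00000); divide by -4.00000 → v1 = (1.00000, -0.75000)
Dv1 = (5.00000, -6.25000); divide by -6.25000 → v2 = (-0.80000, 1.00000)
Requested entry of v2: -20/25 = -0.8000

-0.8000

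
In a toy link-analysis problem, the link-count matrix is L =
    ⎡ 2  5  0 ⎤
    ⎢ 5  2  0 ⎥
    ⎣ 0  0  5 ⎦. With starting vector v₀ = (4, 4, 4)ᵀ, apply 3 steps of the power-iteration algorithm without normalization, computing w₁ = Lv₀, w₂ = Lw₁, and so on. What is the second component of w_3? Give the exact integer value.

w1 = Lv₀ = (2·4 + 5·4 + 0·4; 5·4 + 2·4 + 0·4; 0·4 + 0·4 + 5·4) = (28, 28, 20)
w2 = Lw1 = (2·28 + 5·28 + 0·20; 5·28 + 2·28 + 0·20; 0·28 + 0·28 + 5·20) = (196, 196, 100)
w3 = Lw2 = (1372, 1372, 500)
The requested component of w3 is 1372.

1372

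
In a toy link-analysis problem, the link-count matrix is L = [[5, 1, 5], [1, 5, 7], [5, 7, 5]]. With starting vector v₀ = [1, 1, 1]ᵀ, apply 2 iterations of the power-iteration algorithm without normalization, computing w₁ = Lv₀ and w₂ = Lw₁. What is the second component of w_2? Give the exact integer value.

195

w1 = Lv₀ = (5·1 + 1·1 + 5·1; 1·1 + 5·1 + 7·1; 5·1 + 7·1 + 5·1) = (11, 13, 17)
w2 = Lw1 = (5·11 + 1·13 + 5·17; 1·11 + 5·13 + 7·17; 5·11 + 7·13 + 5·17) = (153, 195, 231)
The requested component of w2 is 195.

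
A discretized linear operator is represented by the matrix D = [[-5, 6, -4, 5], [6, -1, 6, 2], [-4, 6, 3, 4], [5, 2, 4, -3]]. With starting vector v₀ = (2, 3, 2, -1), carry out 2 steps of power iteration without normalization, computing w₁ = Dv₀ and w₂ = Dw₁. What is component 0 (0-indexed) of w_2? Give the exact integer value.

w1 = Dv₀ = ((-5)·2 + 6·3 + (-4)·2 + 5·(-1); 6·2 + (-1)·3 + 6·2 + 2·(-1); (-4)·2 + 6·3 + 3·2 + 4·(-1); 5·2 + 2·3 + 4·2 + (-3)·(-1)) = (-5, 19, 12, 27)
w2 = Dw1 = ((-5)·(-5) + 6·19 + (-4)·12 + 5·27; 6·(-5) + (-1)·19 + 6·12 + 2·27; (-4)·(-5) + 6·19 + 3·12 + 4·27; 5·(-5) + 2·19 + 4·12 + (-3)·27) = (226, 77, 278, -20)
The requested component of w2 is 226.

226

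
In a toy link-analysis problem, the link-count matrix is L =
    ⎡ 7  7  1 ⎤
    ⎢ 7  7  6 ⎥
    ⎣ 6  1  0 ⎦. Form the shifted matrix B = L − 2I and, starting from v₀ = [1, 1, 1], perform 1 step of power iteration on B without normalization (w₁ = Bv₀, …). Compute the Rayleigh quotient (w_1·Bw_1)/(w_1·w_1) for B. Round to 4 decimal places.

13.0811

B = L − 2I has rows (5, 7, 1); (7, 5, 6); (6, 1, -2)
w1 = Bv₀ = (5·1 + 7·1 + 1·1; 7·1 + 5·1 + 6·1; 6·1 + 1·1 + (-2)·1) = (13, 18, 5)
Bw1 = (196, 211, 86)
w1·Bw1 = 6776; w1·w1 = 518; μ ≈ 6776/518 = 13.0811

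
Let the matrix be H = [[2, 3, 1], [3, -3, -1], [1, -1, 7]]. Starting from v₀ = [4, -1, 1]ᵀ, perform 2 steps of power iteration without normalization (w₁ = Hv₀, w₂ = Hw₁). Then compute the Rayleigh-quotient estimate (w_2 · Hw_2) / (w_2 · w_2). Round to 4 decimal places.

4.0693

w1 = Hv₀ = (6, 14, 12)
w2 = Hw1 = (66, -36, 76)
Hw2 = (100, 230, 634)
w2·Hw2 = 66·100 + (-36)·230 + 76·634 = 46504; w2·w2 = 66·66 + (-36)·(-36) + 76·76 = 11428
λ ≈ 46504/11428 = 4.0693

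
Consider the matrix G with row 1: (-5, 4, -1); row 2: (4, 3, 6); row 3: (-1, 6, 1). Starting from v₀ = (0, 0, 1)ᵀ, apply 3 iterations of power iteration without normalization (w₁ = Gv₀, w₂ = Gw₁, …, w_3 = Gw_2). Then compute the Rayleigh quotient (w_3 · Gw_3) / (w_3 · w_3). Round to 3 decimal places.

w1 = Gv₀ = (-1, 6, 1)
w2 = Gw1 = (28, 20, 38)
w3 = Gw2 = (-98, 400, 130)
Gw3 = (1960, 1588, 2628)
w3·Gw3 = (-98)·1960 + 400·1588 + 130·2628 = 784760; w3·w3 = (-98)·(-98) + 400·400 + 130·130 = 186504
λ ≈ 784760/186504 = 4.208

4.208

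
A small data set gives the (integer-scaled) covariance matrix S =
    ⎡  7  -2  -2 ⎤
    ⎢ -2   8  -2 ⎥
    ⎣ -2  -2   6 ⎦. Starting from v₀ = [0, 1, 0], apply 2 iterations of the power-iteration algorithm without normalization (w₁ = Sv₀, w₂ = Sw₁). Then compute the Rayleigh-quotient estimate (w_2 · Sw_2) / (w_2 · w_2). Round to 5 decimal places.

9.56557

w1 = Sv₀ = (-2, 8, -2)
w2 = Sw1 = (-26, 72, -24)
Sw2 = (-278, 676, -236)
w2·Sw2 = (-26)·(-278) + 72·676 + (-24)·(-236) = 61564; w2·w2 = (-26)·(-26) + 72·72 + (-24)·(-24) = 6436
λ ≈ 61564/6436 = 9.56557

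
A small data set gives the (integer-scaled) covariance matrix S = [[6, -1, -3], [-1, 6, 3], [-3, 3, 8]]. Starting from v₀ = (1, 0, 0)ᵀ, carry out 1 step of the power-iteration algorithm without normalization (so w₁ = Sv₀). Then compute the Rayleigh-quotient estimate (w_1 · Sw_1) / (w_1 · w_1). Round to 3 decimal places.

w1 = Sv₀ = (6, -1, -3)
Sw1 = (46, -21, -45)
w1·Sw1 = 6·46 + (-1)·(-21) + (-3)·(-45) = 432; w1·w1 = 6·6 + (-1)·(-1) + (-3)·(-3) = 46
λ ≈ 432/46 = 9.391

9.391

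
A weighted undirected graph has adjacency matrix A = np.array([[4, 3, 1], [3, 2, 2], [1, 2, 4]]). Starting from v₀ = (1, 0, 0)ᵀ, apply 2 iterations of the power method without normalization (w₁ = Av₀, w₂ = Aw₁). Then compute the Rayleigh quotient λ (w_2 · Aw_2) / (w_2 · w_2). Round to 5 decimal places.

λ ≈ 7.27673

w1 = Av₀ = (4, 3, 1)
w2 = Aw1 = (26, 20, 14)
Aw2 = (178, 146, 122)
w2·Aw2 = 26·178 + 20·146 + 14·122 = 9256; w2·w2 = 26·26 + 20·20 + 14·14 = 1272
λ ≈ 9256/1272 = 7.27673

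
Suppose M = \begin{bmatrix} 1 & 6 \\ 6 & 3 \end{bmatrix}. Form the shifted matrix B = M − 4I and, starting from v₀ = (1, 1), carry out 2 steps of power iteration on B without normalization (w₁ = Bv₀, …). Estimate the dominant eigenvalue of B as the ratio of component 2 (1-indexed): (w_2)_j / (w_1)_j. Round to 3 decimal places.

B = M − 4I has rows (-3, 6); (6, -1)
w1 = Bv₀ = ((-3)·1 + 6·1; 6·1 + (-1)·1) = (3, 5)
w2 = Bw1 = ((-3)·3 + 6·5; 6·3 + (-1)·5) = (21, 13)
Ratio: 13/5 = 2.600

μ ≈ 2.600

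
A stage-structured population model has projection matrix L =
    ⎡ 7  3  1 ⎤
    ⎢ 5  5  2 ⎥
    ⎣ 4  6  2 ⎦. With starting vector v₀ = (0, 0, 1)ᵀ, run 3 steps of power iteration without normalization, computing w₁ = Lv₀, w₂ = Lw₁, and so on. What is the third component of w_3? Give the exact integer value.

214

w1 = Lv₀ = (7·0 + 3·0 + 1·1; 5·0 + 5·0 + 2·1; 4·0 + 6·0 + 2·1) = (1, 2, 2)
w2 = Lw1 = (7·1 + 3·2 + 1·2; 5·1 + 5·2 + 2·2; 4·1 + 6·2 + 2·2) = (15, 19, 20)
w3 = Lw2 = (182, 210, 214)
The requested component of w3 is 214.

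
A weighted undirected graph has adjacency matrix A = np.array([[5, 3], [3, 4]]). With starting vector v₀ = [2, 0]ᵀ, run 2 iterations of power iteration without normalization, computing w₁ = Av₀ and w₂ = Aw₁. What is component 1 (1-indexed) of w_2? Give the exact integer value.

w1 = Av₀ = (5·2 + 3·0; 3·2 + 4·0) = (10, 6)
w2 = Aw1 = (5·10 + 3·6; 3·10 + 4·6) = (68, 54)
The requested component of w2 is 68.

68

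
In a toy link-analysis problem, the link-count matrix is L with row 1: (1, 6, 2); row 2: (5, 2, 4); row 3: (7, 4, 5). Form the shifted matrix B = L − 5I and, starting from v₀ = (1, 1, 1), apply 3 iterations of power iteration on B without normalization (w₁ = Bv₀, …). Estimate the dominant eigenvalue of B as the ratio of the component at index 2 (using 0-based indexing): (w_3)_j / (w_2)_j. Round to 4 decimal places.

B = L − 5I has rows (-4, 6, 2); (5, -3, 4); (7, 4, 0)
w1 = Bv₀ = (4, 6, 11)
w2 = Bw1 = (42, 46, 52)
w3 = Bw2 = (212, 280, 478)
Ratio: 478/52 = 9.1923

9.1923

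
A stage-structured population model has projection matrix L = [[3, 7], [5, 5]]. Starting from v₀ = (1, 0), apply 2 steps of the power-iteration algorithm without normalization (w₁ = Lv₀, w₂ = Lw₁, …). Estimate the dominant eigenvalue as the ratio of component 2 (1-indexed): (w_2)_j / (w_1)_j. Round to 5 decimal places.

w1 = Lv₀ = (3·1 + 7·0; 5·1 + 5·0) = (3, 5)
w2 = Lw1 = (3·3 + 7·5; 5·3 + 5·5) = (44, 40)
Ratio at component: 40 / 5 = 8.00000

8.00000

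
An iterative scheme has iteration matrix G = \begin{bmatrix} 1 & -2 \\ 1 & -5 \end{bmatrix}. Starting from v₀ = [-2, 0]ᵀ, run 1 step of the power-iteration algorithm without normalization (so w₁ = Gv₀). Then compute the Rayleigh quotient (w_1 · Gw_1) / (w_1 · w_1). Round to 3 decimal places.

-2.500

w1 = Gv₀ = (1·(-2) + (-2)·0; 1·(-2) + (-5)·0) = (-2, -2)
Gw1 = (2, 8)
w1·Gw1 = (-2)·2 + (-2)·8 = -20; w1·w1 = (-2)·(-2) + (-2)·(-2) = 8
λ ≈ -20/8 = -2.500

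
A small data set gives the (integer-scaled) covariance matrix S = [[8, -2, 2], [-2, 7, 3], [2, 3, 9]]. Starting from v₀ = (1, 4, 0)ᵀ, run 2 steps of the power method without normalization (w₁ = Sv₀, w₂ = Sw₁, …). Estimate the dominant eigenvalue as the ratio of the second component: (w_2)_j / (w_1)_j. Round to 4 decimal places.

w1 = Sv₀ = (0, 26, 14)
w2 = Sw1 = (-24, 224, 204)
Ratio at component: 224 / 26 = 8.6154

8.6154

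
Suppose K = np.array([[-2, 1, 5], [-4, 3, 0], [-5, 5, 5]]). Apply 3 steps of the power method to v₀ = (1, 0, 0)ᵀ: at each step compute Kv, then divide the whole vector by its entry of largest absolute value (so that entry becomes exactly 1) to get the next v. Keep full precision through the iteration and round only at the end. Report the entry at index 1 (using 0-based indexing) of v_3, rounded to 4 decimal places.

Kv0 = (-2.00000, -4.00000, -5.00000); divide by -5.00000 → v1 = (0.40000, 0.80000, 1.00000)
Kv1 = (5.00000, 0.80000, 7.00000); divide by 7.00000 → v2 = (0.71429, 0.11429, 1.00000)
Kv2 = (3.68571, -2.51429, 2.00000); divide by 3.68571 → v3 = (1.00000, -0.68217, 0.54264)
Requested entry of v3: 88/-129 = -0.6822

-0.6822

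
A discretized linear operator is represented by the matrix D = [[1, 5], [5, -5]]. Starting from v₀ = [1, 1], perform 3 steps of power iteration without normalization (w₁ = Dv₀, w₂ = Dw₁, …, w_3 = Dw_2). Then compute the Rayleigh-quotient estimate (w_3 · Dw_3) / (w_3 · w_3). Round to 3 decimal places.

w1 = Dv₀ = (6, 0)
w2 = Dw1 = (6, 30)
w3 = Dw2 = (156, -120)
Dw3 = (-444, 1380)
w3·Dw3 = 156·(-444) + (-120)·1380 = -234864; w3·w3 = 156·156 + (-120)·(-120) = 38736
λ ≈ -234864/38736 = -6.063

-6.063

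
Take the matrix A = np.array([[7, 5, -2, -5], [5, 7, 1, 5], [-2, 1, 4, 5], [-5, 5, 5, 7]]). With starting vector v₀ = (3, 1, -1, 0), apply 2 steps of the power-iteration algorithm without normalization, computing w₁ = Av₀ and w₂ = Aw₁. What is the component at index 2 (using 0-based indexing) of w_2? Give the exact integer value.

w1 = Av₀ = (7·3 + 5·1 + (-2)·(-1) + (-5)·0; 5·3 + 7·1 + 1·(-1) + 5·0; (-2)·3 + 1·1 + 4·(-1) + 5·0; (-5)·3 + 5·1 + 5·(-1) + 7·0) = (28, 21, -9, -15)
w2 = Aw1 = (7·28 + 5·21 + (-2)·(-9) + (-5)·(-15); 5·28 + 7·21 + 1·(-9) + 5·(-15); (-2)·28 + 1·21 + 4·(-9) + 5·(-15); (-5)·28 + 5·21 + 5·(-9) + 7·(-15)) = (394, 203, -146, -185)
The requested component of w2 is -146.

-146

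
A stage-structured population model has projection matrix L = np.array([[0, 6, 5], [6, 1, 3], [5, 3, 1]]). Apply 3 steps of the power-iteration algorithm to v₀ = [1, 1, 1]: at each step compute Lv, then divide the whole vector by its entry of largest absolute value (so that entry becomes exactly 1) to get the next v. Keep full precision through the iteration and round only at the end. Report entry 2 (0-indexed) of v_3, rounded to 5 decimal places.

Lv0 = (11.000000, 10.000000, 9.000000); divide by 11.000000 → v1 = (1.000000, 0.909091, 0.818182)
Lv1 = (9.545455, 9.363636, 8.545455); divide by 9.545455 → v2 = (1.000000, 0.980952, 0.895238)
Lv2 = (10.361905, 9.666667, 8.838095); divide by 10.361905 → v3 = (1.000000, 0.932904, 0.852941)
Requested entry of v3: 928/1088 = 0.85294

0.85294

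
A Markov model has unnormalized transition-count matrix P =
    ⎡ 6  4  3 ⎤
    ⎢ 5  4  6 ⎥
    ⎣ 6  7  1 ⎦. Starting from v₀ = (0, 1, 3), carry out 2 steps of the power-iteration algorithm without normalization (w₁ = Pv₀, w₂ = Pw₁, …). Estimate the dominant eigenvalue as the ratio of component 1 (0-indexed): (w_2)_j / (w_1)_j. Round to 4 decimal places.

λ ≈ 9.6818

w1 = Pv₀ = (6·0 + 4·1 + 3·3; 5·0 + 4·1 + 6·3; 6·0 + 7·1 + 1·3) = (13, 22, 10)
w2 = Pw1 = (6·13 + 4·22 + 3·10; 5·13 + 4·22 + 6·10; 6·13 + 7·22 + 1·10) = (196, 213, 242)
Ratio at component: 213 / 22 = 9.6818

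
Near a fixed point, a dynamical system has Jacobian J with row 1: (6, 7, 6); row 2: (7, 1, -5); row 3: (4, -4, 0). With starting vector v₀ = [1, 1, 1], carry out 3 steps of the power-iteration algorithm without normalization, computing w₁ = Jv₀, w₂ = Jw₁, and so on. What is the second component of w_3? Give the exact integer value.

761

w1 = Jv₀ = (6·1 + 7·1 + 6·1; 7·1 + 1·1 + (-5)·1; 4·1 + (-4)·1 + 0·1) = (19, 3, 0)
w2 = Jw1 = (6·19 + 7·3 + 6·0; 7·19 + 1·3 + (-5)·0; 4·19 + (-4)·3 + 0·0) = (135, 136, 64)
w3 = Jw2 = (2146, 761, -4)
The requested component of w3 is 761.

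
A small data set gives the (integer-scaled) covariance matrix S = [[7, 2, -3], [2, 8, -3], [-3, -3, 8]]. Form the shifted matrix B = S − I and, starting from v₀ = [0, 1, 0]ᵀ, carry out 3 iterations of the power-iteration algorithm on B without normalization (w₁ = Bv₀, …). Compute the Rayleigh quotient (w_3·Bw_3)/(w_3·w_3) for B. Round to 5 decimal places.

12.03737

B = S − I has rows (6, 2, -3); (2, 7, -3); (-3, -3, 7)
w1 = Bv₀ = (2, 7, -3)
w2 = Bw1 = (35, 62, -48)
w3 = Bw2 = (478, 648, -627)
Bw3 = (6045, 7373, -7767)
w3·Bw3 = 12537123; w3·w3 = 1041517; μ ≈ 12537123/1041517 = 12.03737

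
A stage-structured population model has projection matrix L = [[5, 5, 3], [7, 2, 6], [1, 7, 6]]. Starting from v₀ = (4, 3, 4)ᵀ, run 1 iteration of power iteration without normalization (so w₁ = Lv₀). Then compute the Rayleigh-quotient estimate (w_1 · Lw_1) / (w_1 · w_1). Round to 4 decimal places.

13.9264

w1 = Lv₀ = (5·4 + 5·3 + 3·4; 7·4 + 2·3 + 6·4; 1·4 + 7·3 + 6·4) = (47, 58, 49)
Lw1 = (672, 739, 747)
w1·Lw1 = 47·672 + 58·739 + 49·747 = 111049; w1·w1 = 47·47 + 58·58 + 49·49 = 7974
λ ≈ 111049/7974 = 13.9264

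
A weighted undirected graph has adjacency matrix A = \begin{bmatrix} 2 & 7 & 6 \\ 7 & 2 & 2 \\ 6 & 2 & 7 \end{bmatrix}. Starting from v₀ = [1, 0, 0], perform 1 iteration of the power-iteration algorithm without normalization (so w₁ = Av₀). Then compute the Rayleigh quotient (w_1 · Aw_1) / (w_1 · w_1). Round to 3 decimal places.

w1 = Av₀ = (2, 7, 6)
Aw1 = (89, 40, 68)
w1·Aw1 = 2·89 + 7·40 + 6·68 = 866; w1·w1 = 2·2 + 7·7 + 6·6 = 89
λ ≈ 866/89 = 9.730

λ ≈ 9.730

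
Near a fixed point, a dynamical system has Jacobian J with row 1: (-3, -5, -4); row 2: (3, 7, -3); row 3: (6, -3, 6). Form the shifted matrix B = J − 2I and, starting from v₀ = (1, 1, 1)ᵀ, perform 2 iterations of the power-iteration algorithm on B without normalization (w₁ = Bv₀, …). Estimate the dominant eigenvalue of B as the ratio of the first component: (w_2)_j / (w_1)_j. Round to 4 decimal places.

B = J − 2I has rows (-5, -5, -4); (3, 5, -3); (6, -3, 4)
w1 = Bv₀ = ((-5)·1 + (-5)·1 + (-4)·1; 3·1 + 5·1 + (-3)·1; 6·1 + (-3)·1 + 4·1) = (-14, 5, 7)
w2 = Bw1 = ((-5)·(-14) + (-5)·5 + (-4)·7; 3·(-14) + 5·5 + (-3)·7; 6·(-14) + (-3)·5 + 4·7) = (17, -38, -71)
Ratio: 17/-14 = -1.2143

-1.2143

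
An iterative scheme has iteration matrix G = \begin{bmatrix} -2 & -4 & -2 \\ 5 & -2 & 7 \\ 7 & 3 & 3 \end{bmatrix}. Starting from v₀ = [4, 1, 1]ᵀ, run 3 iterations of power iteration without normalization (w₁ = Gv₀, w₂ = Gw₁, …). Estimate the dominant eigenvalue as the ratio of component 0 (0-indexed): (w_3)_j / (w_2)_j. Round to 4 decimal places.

λ ≈ 2.5000

w1 = Gv₀ = ((-2)·4 + (-4)·1 + (-2)·1; 5·4 + (-2)·1 + 7·1; 7·4 + 3·1 + 3·1) = (-14, 25, 34)
w2 = Gw1 = ((-2)·(-14) + (-4)·25 + (-2)·34; 5·(-14) + (-2)·25 + 7·34; 7·(-14) + 3·25 + 3·34) = (-140, 118, 79)
w3 = Gw2 = (-350, -383, -389)
Ratio at component: -350 / -140 = 2.5000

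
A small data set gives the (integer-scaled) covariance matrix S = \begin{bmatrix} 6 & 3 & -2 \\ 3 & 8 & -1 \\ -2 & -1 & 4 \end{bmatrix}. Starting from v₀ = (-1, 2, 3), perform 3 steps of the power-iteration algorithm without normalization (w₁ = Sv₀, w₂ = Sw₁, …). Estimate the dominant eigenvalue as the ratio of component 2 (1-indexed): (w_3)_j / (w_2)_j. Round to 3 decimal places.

5.200

w1 = Sv₀ = (-6, 10, 12)
w2 = Sw1 = (-30, 50, 50)
w3 = Sw2 = (-130, 260, 210)
Ratio at component: 260 / 50 = 5.200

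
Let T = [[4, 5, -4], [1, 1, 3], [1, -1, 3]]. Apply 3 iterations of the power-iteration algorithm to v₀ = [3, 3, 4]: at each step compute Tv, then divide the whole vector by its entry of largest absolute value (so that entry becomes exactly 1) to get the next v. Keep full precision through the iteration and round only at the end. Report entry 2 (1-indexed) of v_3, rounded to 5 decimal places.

Tv0 = (11.000000, 18.000000, 12.000000); divide by 18.000000 → v1 = (0.611111, 1.000000, 0.666667)
Tv1 = (4.777778, 3.611111, 1.611111); divide by 4.777778 → v2 = (1.000000, 0.755814, 0.337209)
Tv2 = (6.430233, 2.767442, 1.255814); divide by 6.430233 → v3 = (1.000000, 0.430380, 0.195298)
Requested entry of v3: 238/553 = 0.43038

0.43038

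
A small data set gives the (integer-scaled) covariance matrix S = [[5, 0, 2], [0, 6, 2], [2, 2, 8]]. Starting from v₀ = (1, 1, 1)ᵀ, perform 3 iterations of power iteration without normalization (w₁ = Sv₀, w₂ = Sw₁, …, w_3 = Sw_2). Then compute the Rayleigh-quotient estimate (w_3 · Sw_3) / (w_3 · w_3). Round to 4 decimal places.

9.8572

w1 = Sv₀ = (7, 8, 12)
w2 = Sw1 = (59, 72, 126)
w3 = Sw2 = (547, 684, 1270)
Sw3 = (5275, 6644, 12622)
w3·Sw3 = 547·5275 + 684·6644 + 1270·12622 = 23459861; w3·w3 = 547·547 + 684·684 + 1270·1270 = 2379965
λ ≈ 23459861/2379965 = 9.8572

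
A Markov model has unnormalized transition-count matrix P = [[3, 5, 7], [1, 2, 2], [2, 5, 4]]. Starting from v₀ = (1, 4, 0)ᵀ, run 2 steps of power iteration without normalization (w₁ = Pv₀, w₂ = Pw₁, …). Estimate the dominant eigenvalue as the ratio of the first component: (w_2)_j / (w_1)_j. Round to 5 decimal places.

w1 = Pv₀ = (3·1 + 5·4 + 7·0; 1·1 + 2·4 + 2·0; 2·1 + 5·4 + 4·0) = (23, 9, 22)
w2 = Pw1 = (3·23 + 5·9 + 7·22; 1·23 + 2·9 + 2·22; 2·23 + 5·9 + 4·22) = (268, 85, 179)
Ratio at component: 268 / 23 = 11.65217

11.65217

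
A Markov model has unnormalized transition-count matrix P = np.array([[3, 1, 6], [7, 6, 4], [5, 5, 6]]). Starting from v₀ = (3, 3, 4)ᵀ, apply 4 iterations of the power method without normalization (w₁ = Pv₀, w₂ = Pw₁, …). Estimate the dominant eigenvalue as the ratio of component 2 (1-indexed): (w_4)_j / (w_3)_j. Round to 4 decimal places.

w1 = Pv₀ = (36, 55, 54)
w2 = Pw1 = (487, 798, 779)
w3 = Pw2 = (6933, 11313, 11099)
w4 = Pw3 = (98706, 160805, 157824)
Ratio at component: 160805 / 11313 = 14.2142

14.2142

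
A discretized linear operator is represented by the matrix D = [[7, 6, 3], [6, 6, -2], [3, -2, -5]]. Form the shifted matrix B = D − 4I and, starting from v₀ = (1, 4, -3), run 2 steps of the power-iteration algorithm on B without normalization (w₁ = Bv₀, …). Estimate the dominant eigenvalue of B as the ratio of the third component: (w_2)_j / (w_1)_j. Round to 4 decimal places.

B = D − 4I has rows (3, 6, 3); (6, 2, -2); (3, -2, -9)
w1 = Bv₀ = (18, 20, 22)
w2 = Bw1 = (240, 104, -184)
Ratio: -184/22 = -8.3636

μ ≈ -8.3636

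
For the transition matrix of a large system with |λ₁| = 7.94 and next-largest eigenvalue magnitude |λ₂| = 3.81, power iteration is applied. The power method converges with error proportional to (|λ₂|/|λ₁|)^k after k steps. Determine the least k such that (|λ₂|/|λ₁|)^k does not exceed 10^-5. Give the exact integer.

|λ₂/λ₁| = 3.81/7.94 = 0.47985
Need k ≥ ln(10^-5) / ln(0.47985) = -11.5129 / -0.7343 ≈ 15.679
Smallest integer k satisfying the bound: 16

16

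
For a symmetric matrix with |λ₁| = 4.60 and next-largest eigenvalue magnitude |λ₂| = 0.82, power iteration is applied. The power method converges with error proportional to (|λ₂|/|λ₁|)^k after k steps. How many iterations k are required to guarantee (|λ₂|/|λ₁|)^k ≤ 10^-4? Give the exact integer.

|λ₂/λ₁| = 0.82/4.60 = 0.17826
Need k ≥ ln(10^-4) / ln(0.17826) = -9.2103 / -1.7245 ≈ 5.341
Smallest integer k satisfying the bound: 6

6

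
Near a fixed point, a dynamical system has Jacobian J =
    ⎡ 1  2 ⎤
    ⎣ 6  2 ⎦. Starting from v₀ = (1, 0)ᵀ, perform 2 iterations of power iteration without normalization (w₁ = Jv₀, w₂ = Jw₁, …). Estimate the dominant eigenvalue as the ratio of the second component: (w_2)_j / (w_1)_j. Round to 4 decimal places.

w1 = Jv₀ = (1, 6)
w2 = Jw1 = (13, 18)
Ratio at component: 18 / 6 = 3.0000

3.0000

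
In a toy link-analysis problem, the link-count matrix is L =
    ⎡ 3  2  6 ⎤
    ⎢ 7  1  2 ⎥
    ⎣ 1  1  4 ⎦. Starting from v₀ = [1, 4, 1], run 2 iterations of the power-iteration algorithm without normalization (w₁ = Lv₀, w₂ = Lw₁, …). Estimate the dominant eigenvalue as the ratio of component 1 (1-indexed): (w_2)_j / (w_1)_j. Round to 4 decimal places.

λ ≈ 7.7059

w1 = Lv₀ = (3·1 + 2·4 + 6·1; 7·1 + 1·4 + 2·1; 1·1 + 1·4 + 4·1) = (17, 13, 9)
w2 = Lw1 = (3·17 + 2·13 + 6·9; 7·17 + 1·13 + 2·9; 1·17 + 1·13 + 4·9) = (131, 150, 66)
Ratio at component: 131 / 17 = 7.7059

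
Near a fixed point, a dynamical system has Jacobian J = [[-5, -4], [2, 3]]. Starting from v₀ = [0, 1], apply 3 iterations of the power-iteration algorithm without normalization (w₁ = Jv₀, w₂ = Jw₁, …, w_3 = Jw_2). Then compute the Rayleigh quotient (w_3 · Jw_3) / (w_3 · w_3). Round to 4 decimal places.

w1 = Jv₀ = ((-5)·0 + (-4)·1; 2·0 + 3·1) = (-4, 3)
w2 = Jw1 = ((-5)·(-4) + (-4)·3; 2·(-4) + 3·3) = (8, 1)
w3 = Jw2 = (-44, 19)
Jw3 = (144, -31)
w3·Jw3 = (-44)·144 + 19·(-31) = -6925; w3·w3 = (-44)·(-44) + 19·19 = 2297
λ ≈ -6925/2297 = -3.0148

λ ≈ -3.0148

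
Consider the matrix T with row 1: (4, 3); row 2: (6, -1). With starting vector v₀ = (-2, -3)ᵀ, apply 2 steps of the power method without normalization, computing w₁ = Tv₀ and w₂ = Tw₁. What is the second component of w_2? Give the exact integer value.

-93

w1 = Tv₀ = (4·(-2) + 3·(-3); 6·(-2) + (-1)·(-3)) = (-17, -9)
w2 = Tw1 = (4·(-17) + 3·(-9); 6·(-17) + (-1)·(-9)) = (-95, -93)
The requested component of w2 is -93.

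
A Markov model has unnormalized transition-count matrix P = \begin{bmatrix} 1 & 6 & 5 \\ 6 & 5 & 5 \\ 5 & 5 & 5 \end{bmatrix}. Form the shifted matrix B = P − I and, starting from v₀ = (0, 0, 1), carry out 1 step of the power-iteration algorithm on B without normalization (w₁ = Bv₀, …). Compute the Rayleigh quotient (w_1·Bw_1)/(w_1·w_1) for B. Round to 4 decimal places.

B = P − I has rows (0, 6, 5); (6, 4, 5); (5, 5, 4)
w1 = Bv₀ = (5, 5, 4)
Bw1 = (50, 70, 66)
w1·Bw1 = 864; w1·w1 = 66; μ ≈ 864/66 = 13.0909

13.0909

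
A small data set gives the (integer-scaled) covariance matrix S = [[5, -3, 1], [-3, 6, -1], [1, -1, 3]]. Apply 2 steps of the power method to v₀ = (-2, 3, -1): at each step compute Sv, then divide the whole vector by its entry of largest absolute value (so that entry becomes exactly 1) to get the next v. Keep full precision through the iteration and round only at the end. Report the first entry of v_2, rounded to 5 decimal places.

-0.83945

Sv0 = (-20.000000, 25.000000, -8.000000); divide by 25.000000 → v1 = (-0.800000, 1.000000, -0.320000)
Sv1 = (-7.320000, 8.720000, -2.760000); divide by 8.720000 → v2 = (-0.839450, 1.000000, -0.316514)
Requested entry of v2: -183/218 = -0.83945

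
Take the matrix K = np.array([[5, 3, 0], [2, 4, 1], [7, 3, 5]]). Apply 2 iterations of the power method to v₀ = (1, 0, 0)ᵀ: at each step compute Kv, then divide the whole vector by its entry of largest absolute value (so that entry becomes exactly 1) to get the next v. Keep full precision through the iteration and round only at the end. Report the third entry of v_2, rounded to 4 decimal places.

Kv0 = (5.00000, 2.00000, 7.00000); divide by 7.00000 → v1 = (0.71429, 0.28571, 1.00000)
Kv1 = (4.42857, 3.57143, 10.85714); divide by 10.85714 → v2 = (0.40789, 0.32895, 1.00000)
Requested entry of v2: 76/76 = 1.0000

1.0000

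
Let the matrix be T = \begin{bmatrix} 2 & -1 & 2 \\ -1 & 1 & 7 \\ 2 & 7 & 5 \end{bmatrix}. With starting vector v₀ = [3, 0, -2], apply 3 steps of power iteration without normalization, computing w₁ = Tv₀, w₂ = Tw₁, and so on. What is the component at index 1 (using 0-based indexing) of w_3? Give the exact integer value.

-1005

w1 = Tv₀ = (2, -17, -4)
w2 = Tw1 = (13, -47, -135)
w3 = Tw2 = (-197, -1005, -978)
The requested component of w3 is -1005.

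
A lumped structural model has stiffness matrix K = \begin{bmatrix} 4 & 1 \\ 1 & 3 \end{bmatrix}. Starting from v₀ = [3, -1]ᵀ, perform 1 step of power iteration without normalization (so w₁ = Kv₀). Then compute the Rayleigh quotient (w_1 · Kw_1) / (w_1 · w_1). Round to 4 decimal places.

w1 = Kv₀ = (4·3 + 1·(-1); 1·3 + 3·(-1)) = (11, 0)
Kw1 = (44, 11)
w1·Kw1 = 11·44 + 0·11 = 484; w1·w1 = 11·11 + 0·0 = 121
λ ≈ 484/121 = 4.0000

λ ≈ 4.0000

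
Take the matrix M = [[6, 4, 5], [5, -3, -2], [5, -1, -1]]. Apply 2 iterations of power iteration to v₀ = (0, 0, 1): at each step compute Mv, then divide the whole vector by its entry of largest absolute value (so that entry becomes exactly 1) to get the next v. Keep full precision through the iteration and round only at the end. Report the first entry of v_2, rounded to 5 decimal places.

0.51515

Mv0 = (5.000000, -2.000000, -1.000000); divide by 5.000000 → v1 = (1.000000, -0.400000, -0.200000)
Mv1 = (3.400000, 6.600000, 5.600000); divide by 6.600000 → v2 = (0.515152, 1.000000, 0.848485)
Requested entry of v2: 17/33 = 0.51515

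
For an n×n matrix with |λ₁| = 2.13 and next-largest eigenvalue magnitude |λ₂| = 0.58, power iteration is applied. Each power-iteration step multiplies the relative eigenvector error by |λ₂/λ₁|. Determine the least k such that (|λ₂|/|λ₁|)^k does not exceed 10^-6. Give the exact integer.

|λ₂/λ₁| = 0.58/2.13 = 0.27230
Need k ≥ ln(10^-6) / ln(0.27230) = -13.8155 / -1.3008 ≈ 10.620
Smallest integer k satisfying the bound: 11

11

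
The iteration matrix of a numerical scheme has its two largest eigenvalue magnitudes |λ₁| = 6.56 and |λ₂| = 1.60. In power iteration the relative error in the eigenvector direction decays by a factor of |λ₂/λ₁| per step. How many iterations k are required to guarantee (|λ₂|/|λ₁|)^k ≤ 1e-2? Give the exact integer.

|λ₂/λ₁| = 1.60/6.56 = 0.24390
Need k ≥ ln(1e-2) / ln(0.24390) = -4.6052 / -1.4110 ≈ 3.264
Smallest integer k satisfying the bound: 4

4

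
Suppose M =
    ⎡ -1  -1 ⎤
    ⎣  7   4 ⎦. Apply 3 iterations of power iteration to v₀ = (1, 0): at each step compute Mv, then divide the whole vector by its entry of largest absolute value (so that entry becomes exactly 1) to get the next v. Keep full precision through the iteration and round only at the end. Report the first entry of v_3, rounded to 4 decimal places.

-0.3571

Mv0 = (-1.00000, 7.00000); divide by 7.00000 → v1 = (-0.14286, 1.00000)
Mv1 = (-0.85714, 3.00000); divide by 3.00000 → v2 = (-0.28571, 1.00000)
Mv2 = (-0.71429, 2.00000); divide by 2.00000 → v3 = (-0.35714, 1.00000)
Requested entry of v3: -15/42 = -0.3571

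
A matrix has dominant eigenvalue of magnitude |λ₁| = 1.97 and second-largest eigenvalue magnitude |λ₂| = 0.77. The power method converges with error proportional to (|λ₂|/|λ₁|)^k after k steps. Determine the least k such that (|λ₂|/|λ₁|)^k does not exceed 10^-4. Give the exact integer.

|λ₂/λ₁| = 0.77/1.97 = 0.39086
Need k ≥ ln(10^-4) / ln(0.39086) = -9.2103 / -0.9394 ≈ 9.805
Smallest integer k satisfying the bound: 10

10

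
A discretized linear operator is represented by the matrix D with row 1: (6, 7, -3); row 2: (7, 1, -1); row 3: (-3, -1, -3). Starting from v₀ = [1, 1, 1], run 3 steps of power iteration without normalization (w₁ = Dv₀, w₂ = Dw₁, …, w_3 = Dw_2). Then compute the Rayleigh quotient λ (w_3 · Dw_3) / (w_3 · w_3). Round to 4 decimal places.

w1 = Dv₀ = (6·1 + 7·1 + (-3)·1; 7·1 + 1·1 + (-1)·1; (-3)·1 + (-1)·1 + (-3)·1) = (10, 7, -7)
w2 = Dw1 = (6·10 + 7·7 + (-3)·(-7); 7·10 + 1·7 + (-1)·(-7); (-3)·10 + (-1)·7 + (-3)·(-7)) = (130, 84, -16)
w3 = Dw2 = (1416, 1010, -426)
Dw3 = (16844, 11348, -3980)
w3·Dw3 = 1416·16844 + 1010·11348 + (-426)·(-3980) = 37008064; w3·w3 = 1416·1416 + 1010·1010 + (-426)·(-426) = 3206632
λ ≈ 37008064/3206632 = 11.5411

11.5411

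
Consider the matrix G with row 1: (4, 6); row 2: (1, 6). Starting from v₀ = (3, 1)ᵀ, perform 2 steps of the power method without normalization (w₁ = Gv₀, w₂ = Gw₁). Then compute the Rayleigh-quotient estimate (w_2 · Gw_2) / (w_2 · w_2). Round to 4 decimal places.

λ ≈ 7.5077

w1 = Gv₀ = (18, 9)
w2 = Gw1 = (126, 72)
Gw2 = (936, 558)
w2·Gw2 = 126·936 + 72·558 = 158112; w2·w2 = 126·126 + 72·72 = 21060
λ ≈ 158112/21060 = 7.5077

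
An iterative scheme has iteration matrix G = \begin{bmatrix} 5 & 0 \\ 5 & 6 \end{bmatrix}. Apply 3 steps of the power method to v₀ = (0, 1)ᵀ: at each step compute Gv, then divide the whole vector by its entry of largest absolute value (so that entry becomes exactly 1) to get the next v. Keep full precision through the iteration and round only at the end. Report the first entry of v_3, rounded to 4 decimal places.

0.0000

Gv0 = (0.00000, 6.00000); divide by 6.00000 → v1 = (0.00000, 1.00000)
Gv1 = (0.00000, 6.00000); divide by 6.00000 → v2 = (0.00000, 1.00000)
Gv2 = (0.00000, 6.00000); divide by 6.00000 → v3 = (0.00000, 1.00000)
Requested entry of v3: 0/216 = 0.0000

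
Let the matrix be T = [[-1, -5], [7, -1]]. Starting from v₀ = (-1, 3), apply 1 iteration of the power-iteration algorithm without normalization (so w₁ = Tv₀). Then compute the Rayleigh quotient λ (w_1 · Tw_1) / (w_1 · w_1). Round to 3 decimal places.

-0.054

w1 = Tv₀ = (-14, -10)
Tw1 = (64, -88)
w1·Tw1 = (-14)·64 + (-10)·(-88) = -16; w1·w1 = (-14)·(-14) + (-10)·(-10) = 296
λ ≈ -16/296 = -0.054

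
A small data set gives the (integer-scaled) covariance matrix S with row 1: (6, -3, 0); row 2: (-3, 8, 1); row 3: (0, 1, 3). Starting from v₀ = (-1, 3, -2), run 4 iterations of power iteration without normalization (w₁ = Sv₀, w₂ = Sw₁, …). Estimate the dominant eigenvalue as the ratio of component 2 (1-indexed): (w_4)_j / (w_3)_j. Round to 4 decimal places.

λ ≈ 10.2223

w1 = Sv₀ = (6·(-1) + (-3)·3 + 0·(-2); (-3)·(-1) + 8·3 + 1·(-2); 0·(-1) + 1·3 + 3·(-2)) = (-15, 25, -3)
w2 = Sw1 = (6·(-15) + (-3)·25 + 0·(-3); (-3)·(-15) + 8·25 + 1·(-3); 0·(-15) + 1·25 + 3·(-3)) = (-165, 242, 16)
w3 = Sw2 = (-1716, 2447, 290)
w4 = Sw3 = (-17637, 25014, 3317)
Ratio at component: 25014 / 2447 = 10.2223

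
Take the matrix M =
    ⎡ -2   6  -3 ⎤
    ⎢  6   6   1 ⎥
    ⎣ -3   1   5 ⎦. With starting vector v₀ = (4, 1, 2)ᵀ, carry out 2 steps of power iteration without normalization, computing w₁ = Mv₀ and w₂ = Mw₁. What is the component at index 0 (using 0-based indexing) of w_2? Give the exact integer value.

211

w1 = Mv₀ = ((-2)·4 + 6·1 + (-3)·2; 6·4 + 6·1 + 1·2; (-3)·4 + 1·1 + 5·2) = (-8, 32, -1)
w2 = Mw1 = ((-2)·(-8) + 6·32 + (-3)·(-1); 6·(-8) + 6·32 + 1·(-1); (-3)·(-8) + 1·32 + 5·(-1)) = (211, 143, 51)
The requested component of w2 is 211.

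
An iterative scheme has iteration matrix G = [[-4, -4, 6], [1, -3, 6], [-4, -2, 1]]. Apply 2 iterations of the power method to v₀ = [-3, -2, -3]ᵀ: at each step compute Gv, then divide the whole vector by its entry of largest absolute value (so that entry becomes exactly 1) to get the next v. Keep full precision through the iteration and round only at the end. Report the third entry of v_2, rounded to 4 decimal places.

0.2692

Gv0 = (2.00000, -15.00000, 13.00000); divide by -15.00000 → v1 = (-0.13333, 1.00000, -0.86667)
Gv1 = (-8.66667, -8.33333, -2.33333); divide by -8.66667 → v2 = (1.00000, 0.96154, 0.26923)
Requested entry of v2: 35/130 = 0.2692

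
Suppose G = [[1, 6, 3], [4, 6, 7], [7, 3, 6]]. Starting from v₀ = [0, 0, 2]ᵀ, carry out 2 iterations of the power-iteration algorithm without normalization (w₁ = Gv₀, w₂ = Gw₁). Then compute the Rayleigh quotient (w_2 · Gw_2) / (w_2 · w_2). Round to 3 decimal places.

w1 = Gv₀ = (6, 14, 12)
w2 = Gw1 = (126, 192, 156)
Gw2 = (1746, 2748, 2394)
w2·Gw2 = 126·1746 + 192·2748 + 156·2394 = 1121076; w2·w2 = 126·126 + 192·192 + 156·156 = 77076
λ ≈ 1121076/77076 = 14.545

14.545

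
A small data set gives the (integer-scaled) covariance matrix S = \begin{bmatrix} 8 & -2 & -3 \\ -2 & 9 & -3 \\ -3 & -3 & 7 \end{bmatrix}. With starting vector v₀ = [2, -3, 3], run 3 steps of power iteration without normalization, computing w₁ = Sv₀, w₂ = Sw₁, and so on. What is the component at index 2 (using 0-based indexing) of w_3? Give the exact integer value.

w1 = Sv₀ = (13, -40, 24)
w2 = Sw1 = (112, -458, 249)
w3 = Sw2 = (1065, -5093, 2781)
The requested component of w3 is 2781.

2781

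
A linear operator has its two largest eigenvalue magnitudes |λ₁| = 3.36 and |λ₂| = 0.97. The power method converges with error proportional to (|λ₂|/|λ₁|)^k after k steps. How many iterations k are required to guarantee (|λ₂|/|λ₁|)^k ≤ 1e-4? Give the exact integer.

8

|λ₂/λ₁| = 0.97/3.36 = 0.28869
Need k ≥ ln(1e-4) / ln(0.28869) = -9.2103 / -1.2424 ≈ 7.413
Smallest integer k satisfying the bound: 8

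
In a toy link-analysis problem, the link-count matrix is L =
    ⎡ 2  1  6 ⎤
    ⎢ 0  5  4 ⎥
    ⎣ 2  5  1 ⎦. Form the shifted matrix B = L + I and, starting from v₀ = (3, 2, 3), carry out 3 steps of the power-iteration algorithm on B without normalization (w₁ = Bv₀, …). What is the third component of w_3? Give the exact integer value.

B = L + I has rows (3, 1, 6); (0, 6, 4); (2, 5, 2)
w1 = Bv₀ = (3·3 + 1·2 + 6·3; 0·3 + 6·2 + 4·3; 2·3 + 5·2 + 2·3) = (29, 24, 22)
w2 = Bw1 = (3·29 + 1·24 + 6·22; 0·29 + 6·24 + 4·22; 2·29 + 5·24 + 2·22) = (243, 232, 222)
w3 = Bw2 = (2293, 2280, 2090)
Requested component of w3: 2090

2090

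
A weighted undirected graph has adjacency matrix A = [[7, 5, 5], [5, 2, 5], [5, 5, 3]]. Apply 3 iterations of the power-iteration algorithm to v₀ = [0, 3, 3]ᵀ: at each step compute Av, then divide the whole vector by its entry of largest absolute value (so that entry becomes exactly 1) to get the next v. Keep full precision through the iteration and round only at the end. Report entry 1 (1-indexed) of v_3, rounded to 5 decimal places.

1.00000

Av0 = (30.000000, 21.000000, 24.000000); divide by 30.000000 → v1 = (1.000000, 0.700000, 0.800000)
Av1 = (14.500000, 10.400000, 10.900000); divide by 14.500000 → v2 = (1.000000, 0.717241, 0.751724)
Av2 = (14.344828, 10.193103, 10.841379); divide by 14.344828 → v3 = (1.000000, 0.710577, 0.755769)
Requested entry of v3: 6240/6240 = 1.00000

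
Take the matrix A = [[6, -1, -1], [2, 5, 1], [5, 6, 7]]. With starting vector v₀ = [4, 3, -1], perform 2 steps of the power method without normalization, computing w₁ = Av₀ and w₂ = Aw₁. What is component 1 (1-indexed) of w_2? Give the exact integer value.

79

w1 = Av₀ = (22, 22, 31)
w2 = Aw1 = (79, 185, 459)
The requested component of w2 is 79.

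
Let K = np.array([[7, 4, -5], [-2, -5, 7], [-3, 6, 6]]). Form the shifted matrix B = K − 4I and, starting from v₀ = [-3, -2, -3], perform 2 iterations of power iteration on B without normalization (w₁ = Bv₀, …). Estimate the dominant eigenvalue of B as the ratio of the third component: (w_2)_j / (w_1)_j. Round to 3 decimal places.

B = K − 4I has rows (3, 4, -5); (-2, -9, 7); (-3, 6, 2)
w1 = Bv₀ = (-2, 3, -9)
w2 = Bw1 = (51, -86, 6)
Ratio: 6/-9 = -0.667

-0.667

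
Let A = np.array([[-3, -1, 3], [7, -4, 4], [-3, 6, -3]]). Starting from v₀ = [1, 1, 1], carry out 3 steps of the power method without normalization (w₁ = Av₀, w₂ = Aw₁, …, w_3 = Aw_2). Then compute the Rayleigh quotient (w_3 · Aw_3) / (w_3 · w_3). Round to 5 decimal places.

λ ≈ -6.22213

w1 = Av₀ = ((-3)·1 + (-1)·1 + 3·1; 7·1 + (-4)·1 + 4·1; (-3)·1 + 6·1 + (-3)·1) = (-1, 7, 0)
w2 = Aw1 = ((-3)·(-1) + (-1)·7 + 3·0; 7·(-1) + (-4)·7 + 4·0; (-3)·(-1) + 6·7 + (-3)·0) = (-4, -35, 45)
w3 = Aw2 = (182, 292, -333)
Aw3 = (-1837, -1226, 2205)
w3·Aw3 = 182·(-1837) + 292·(-1226) + (-333)·2205 = -1426591; w3·w3 = 182·182 + 292·292 + (-333)·(-333) = 229277
λ ≈ -1426591/229277 = -6.22213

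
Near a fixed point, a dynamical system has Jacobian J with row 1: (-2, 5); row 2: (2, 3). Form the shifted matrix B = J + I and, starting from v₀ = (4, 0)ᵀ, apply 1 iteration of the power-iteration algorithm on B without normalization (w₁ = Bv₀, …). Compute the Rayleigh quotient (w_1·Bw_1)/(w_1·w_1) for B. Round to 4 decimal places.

0.2000

B = J + I has rows (-1, 5); (2, 4)
w1 = Bv₀ = (-4, 8)
Bw1 = (44, 24)
w1·Bw1 = 16; w1·w1 = 80; μ ≈ 16/80 = 0.2000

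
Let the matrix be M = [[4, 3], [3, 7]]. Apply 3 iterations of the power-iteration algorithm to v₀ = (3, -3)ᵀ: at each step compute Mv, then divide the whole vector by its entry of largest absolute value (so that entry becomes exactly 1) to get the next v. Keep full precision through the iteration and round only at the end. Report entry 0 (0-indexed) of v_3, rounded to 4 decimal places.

Mv0 = (3.00000, -12.00000); divide by -12.00000 → v1 = (-0.25000, 1.00000)
Mv1 = (2.00000, 6.25000); divide by 6.25000 → v2 = (0.32000, 1.00000)
Mv2 = (4.28000, 7.96000); divide by 7.96000 → v3 = (0.53769, 1.00000)
Requested entry of v3: -321/-597 = 0.5377

0.5377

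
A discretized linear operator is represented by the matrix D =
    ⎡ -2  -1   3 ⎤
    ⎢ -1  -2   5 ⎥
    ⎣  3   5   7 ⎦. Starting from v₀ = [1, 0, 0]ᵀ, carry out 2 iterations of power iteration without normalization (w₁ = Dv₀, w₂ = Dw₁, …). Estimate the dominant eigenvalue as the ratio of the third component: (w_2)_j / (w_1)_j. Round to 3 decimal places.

λ ≈ 3.333

w1 = Dv₀ = (-2, -1, 3)
w2 = Dw1 = (14, 19, 10)
Ratio at component: 10 / 3 = 3.333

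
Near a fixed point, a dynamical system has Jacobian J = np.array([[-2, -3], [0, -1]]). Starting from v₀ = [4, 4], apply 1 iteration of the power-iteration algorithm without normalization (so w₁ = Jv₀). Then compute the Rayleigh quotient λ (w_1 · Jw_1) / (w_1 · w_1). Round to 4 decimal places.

λ ≈ -2.5385

w1 = Jv₀ = ((-2)·4 + (-3)·4; 0·4 + (-1)·4) = (-20, -4)
Jw1 = (52, 4)
w1·Jw1 = (-20)·52 + (-4)·4 = -1056; w1·w1 = (-20)·(-20) + (-4)·(-4) = 416
λ ≈ -1056/416 = -2.5385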